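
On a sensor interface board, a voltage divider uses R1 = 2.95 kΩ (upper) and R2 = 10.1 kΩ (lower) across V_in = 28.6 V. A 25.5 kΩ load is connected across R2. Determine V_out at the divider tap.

V_out ≈ 20.3 V

R2 ‖ R_L = (10.1 × 25.5)/(10.1 + 25.5) = 7.235 kΩ.
Now apply the divider: V_out = 28.6 × 0.7103 = 20.32 V.
(Unloaded it would be 22.1 V; the load pulls it down.)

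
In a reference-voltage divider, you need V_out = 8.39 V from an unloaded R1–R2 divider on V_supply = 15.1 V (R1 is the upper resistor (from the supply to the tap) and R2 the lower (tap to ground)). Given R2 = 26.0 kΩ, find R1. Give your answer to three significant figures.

The divider ratio is R2/(R1+R2) = 8.39/15.1 = 0.5556.
Rearranging, R1 = R2·(1−k)/k = 26.0 × 0.7998 = 20.79 kΩ.

R1 ≈ 20.8 kΩ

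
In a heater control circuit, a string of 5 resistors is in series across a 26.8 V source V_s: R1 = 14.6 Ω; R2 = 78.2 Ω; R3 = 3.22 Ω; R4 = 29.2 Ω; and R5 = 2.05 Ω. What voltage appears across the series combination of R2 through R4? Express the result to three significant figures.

Total series resistance ΣR = 14.6 + 78.2 + 3.22 + 29.2 + 2.05 = 127.3 Ω.
R_{R2..R4} = 78.2 + 3.22 + 29.2 = 110.6 Ω.
By the voltage-divider rule, V = 26.8 × 110.6/127.3 = 23.29 V.

V ≈ 23.3 V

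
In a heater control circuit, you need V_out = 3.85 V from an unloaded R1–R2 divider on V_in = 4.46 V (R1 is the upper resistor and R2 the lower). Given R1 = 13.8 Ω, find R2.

R2 ≈ 87.1 Ω

The divider ratio is R2/(R1+R2) = 3.85/4.46 = 0.8632.
Rearranging, R2 = R1·k/(1−k) = 13.8 × 6.311 = 87.10 Ω.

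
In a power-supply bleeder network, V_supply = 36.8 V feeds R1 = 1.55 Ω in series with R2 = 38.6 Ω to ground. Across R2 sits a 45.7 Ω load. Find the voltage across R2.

First combine the lower leg with the load: R2 ‖ R_L = 20.93 Ω.
Now apply the divider: V_out = 36.8 × 0.9310 = 34.26 V.
(Unloaded it would be 35.4 V; the load pulls it down.)

V_out ≈ 34.3 V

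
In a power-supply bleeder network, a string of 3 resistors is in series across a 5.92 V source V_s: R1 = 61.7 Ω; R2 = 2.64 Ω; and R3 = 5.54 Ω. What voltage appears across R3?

V ≈ 0.469 V

Total series resistance ΣR = 61.7 + 2.64 + 5.54 = 69.88 Ω.
By the voltage-divider rule, V = 5.92 × 5.540/69.88 = 0.4693 V.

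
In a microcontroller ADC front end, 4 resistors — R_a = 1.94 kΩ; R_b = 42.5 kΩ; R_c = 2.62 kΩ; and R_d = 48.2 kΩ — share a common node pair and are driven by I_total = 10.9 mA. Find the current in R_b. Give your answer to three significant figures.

I ≈ 0.272 mA

Total conductance ΣG = 1/1.94 + 1/42.5 + 1/2.62 + 1/48.2 = 0.9414 (units of 1/kΩ).
By the current-divider rule, I = I_total · G_k/ΣG = 10.9 × 0.02499 = 0.2724 mA.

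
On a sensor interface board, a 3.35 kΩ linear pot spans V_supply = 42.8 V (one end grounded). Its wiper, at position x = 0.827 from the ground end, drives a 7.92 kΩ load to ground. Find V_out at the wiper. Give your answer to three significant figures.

V_out ≈ 33.4 V

Split the track: R_lower = x·R_p = 2.770 kΩ, R_upper = (1−x)·R_p = 0.5796 kΩ.
R_L loads the lower segment: effective lower R = 2.052 kΩ.
V_out = 42.8 × 2.052/(0.5796 + 2.052) = 33.38 V.
(Unloaded: V_out = x·V_supply = 35.4 V.)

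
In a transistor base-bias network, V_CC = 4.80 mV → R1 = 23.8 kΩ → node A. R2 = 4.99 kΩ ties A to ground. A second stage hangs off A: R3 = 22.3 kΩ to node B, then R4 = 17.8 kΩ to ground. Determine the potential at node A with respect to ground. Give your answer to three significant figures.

The second stage (R3 + R4 = 40.10 kΩ) loads node A in parallel with R2.
Effective lower resistance at A: R2 ‖ 40.10 = 4.438 kΩ.
First divider: V_A = V_CC · 4.438/(23.8 + 4.438) = 0.7544 mV.

V_A ≈ 0.754 mV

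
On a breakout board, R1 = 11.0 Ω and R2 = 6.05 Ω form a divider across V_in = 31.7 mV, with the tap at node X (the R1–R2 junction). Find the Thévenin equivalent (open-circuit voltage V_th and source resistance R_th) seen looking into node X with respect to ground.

With X open, the divider is unloaded: V_th = 31.7 × 6.05/17.05 = 11.25 mV.
With V_in suppressed (replaced by a short), R_th = R1 ‖ R2 = (11.00 × 6.05)/(11.00 + 6.05) = 3.903 Ω.

V_th ≈ 11.2 mV, R_th ≈ 3.90 Ω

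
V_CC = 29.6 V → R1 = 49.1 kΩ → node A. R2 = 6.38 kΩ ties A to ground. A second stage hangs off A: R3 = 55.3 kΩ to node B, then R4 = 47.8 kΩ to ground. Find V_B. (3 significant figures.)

V_B ≈ 1.50 V

Node A sees R2 in parallel with the series input of stage 2, R3 + R4 = 103.1 kΩ.
R2 ‖ (R3+R4) = 6.008 kΩ.
V_A = 29.6 × 6.008/(49.1 + 6.008) = 3.227 V.
V_B = V_A × 0.4636 = 1.496 V.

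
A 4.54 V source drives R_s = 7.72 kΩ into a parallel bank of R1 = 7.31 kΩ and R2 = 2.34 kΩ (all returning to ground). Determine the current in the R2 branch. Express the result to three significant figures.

I ≈ 0.362 mA

Combine the parallel branches: R_p = (1/7.31 + 1/2.34)⁻¹ = 1.773 kΩ.
V_A by voltage divider: V_A = 4.54 × 1.773/(7.72 + 1.773) = 0.8478 V.
I(R2) = V_A / R2 = 0.8478/2.34 = 0.3623 mA.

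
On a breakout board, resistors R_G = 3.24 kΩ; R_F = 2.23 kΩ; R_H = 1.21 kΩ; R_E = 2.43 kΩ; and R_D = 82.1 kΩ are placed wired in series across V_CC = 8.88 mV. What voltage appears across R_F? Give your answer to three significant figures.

V ≈ 0.217 mV

ΣR = 3.24 + 2.23 + 1.21 + 2.43 + 82.1 = 91.21 kΩ.
By the voltage-divider rule, V = 8.88 × 2.230/91.21 = 0.2171 mV.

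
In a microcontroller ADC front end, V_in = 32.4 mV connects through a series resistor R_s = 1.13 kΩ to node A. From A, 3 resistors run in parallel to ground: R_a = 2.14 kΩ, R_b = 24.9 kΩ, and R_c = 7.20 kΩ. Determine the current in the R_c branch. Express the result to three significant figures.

Equivalent of the parallel group: R_p = 1.547 kΩ.
V_A = 32.4 × 1.547/2.677 = 18.72 mV.
Branch current I = V_A/R_c = 18.72/7.20 = 2.601 µA.
(Check via current divider: I_total = 12.10 µA; share G_k/ΣG = 0.2149 → same result.)

I ≈ 2.60 µA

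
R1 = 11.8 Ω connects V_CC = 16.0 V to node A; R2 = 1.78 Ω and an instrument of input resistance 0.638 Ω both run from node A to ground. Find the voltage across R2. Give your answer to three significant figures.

First combine the lower leg with the load: R2 ‖ R_L = 0.4697 Ω.
Now apply the divider: V_out = 16.0 × 0.03828 = 0.6125 V.
(Unloaded it would be 2.10 V; the load pulls it down.)

V_out ≈ 0.612 V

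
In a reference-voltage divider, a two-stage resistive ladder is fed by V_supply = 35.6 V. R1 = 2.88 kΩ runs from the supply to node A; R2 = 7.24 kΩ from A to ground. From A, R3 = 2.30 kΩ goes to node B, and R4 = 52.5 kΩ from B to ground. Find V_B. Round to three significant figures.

Node A sees R2 in parallel with the series input of stage 2, R3 + R4 = 54.80 kΩ.
Effective lower resistance at A: R2 ‖ 54.80 = 6.395 kΩ.
So V_A = 35.6 × 0.6895 = 24.55 V.
Then the unloaded second divider: V_B = V_A × R4/(R3+R4) = 24.55 × 0.9580 = 23.52 V.

V_B ≈ 23.5 V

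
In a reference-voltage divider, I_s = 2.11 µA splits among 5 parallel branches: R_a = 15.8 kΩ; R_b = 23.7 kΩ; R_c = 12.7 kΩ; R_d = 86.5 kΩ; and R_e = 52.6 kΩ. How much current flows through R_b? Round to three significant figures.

I ≈ 0.414 µA

ΣG = 1/15.8 + 1/23.7 + 1/12.7 + 1/86.5 + 1/52.6 = 0.2148.
Current divider: I(R_b) = I_s · G_k/ΣG = 2.11 × (0.04219/0.2148) = 2.11 × 0.1964 = 0.4145 µA.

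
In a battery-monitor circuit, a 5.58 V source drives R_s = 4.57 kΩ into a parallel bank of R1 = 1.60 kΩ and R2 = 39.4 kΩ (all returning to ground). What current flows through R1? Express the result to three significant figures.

I ≈ 0.878 mA

Parallel bank: R_p = 1/(1/1.60 + 1/39.4) = 1.538 kΩ.
V_A by voltage divider: V_A = 5.58 × 1.538/(4.57 + 1.538) = 1.405 V.
I(R1) = V_A / R1 = 1.405/1.60 = 0.8780 mA.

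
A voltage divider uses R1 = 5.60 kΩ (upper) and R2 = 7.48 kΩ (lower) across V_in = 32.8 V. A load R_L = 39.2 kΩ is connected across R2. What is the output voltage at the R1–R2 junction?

V_out ≈ 17.3 V

The load sits in parallel with R2, giving an effective lower resistance R2' = R2·R_L/(R2+R_L) = 6.281 kΩ.
Then V_out = V_in · R2'/(R1 + R2') = 32.8 × 6.281/11.88 = 17.34 V.
(Unloaded it would be 18.8 V; the load pulls it down.)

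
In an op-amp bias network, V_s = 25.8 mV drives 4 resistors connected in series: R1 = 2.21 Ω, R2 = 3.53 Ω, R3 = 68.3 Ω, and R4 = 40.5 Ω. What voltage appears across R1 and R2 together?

Series total: ΣR = 2.21 + 3.53 + 68.3 + 40.5 = 114.5 Ω.
R_{R1..R2} = 2.21 + 3.53 = 5.740 Ω.
V = V_s · R/ΣR = 25.8 × 0.05011 = 1.293 mV.

V ≈ 1.29 mV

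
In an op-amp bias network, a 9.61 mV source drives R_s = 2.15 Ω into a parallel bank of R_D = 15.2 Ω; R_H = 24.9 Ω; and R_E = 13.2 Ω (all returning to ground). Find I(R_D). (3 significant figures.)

Combine the parallel branches: R_p = (1/15.2 + 1/24.9 + 1/13.2)⁻¹ = 5.503 Ω.
V_A by voltage divider: V_A = 9.61 × 5.503/(2.15 + 5.503) = 6.910 mV.
Branch current I = V_A/R_D = 6.910/15.2 = 0.4546 mA.

I ≈ 0.455 mA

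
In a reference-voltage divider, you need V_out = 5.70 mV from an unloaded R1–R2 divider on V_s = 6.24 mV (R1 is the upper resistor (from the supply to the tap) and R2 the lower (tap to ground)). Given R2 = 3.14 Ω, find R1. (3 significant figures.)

V_out/V_s = R2/(R1+R2) = 0.9135.
Rearranging, R1 = R2·(1−k)/k = 3.14 × 0.09474 = 0.2975 Ω.

R1 ≈ 0.297 Ω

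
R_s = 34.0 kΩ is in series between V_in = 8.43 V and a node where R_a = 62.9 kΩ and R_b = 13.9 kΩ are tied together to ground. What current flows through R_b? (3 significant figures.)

Parallel bank: R_p = 1/(1/62.9 + 1/13.9) = 11.38 kΩ.
V_A by voltage divider: V_A = 8.43 × 11.38/(34.0 + 11.38) = 2.115 V.
Branch current I = V_A/R_b = 2.115/13.9 = 0.1521 mA.

I ≈ 0.152 mA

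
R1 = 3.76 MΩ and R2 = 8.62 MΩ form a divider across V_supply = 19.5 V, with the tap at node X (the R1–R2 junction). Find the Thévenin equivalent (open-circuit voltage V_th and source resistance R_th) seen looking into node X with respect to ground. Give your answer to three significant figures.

V_th is the unloaded tap voltage: V_supply · R2/(R1+R2) = 19.5 × 0.6963 = 13.58 V.
Looking into X with the source shorted: R_th = R1·R2/(R1+R2) = 3.760 × 8.62/12.38 = 2.618 MΩ.

V_th ≈ 13.6 V, R_th ≈ 2.62 MΩ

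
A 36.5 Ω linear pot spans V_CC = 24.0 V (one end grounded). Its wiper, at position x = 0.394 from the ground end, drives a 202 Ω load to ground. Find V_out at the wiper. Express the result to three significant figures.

V_out ≈ 9.06 V

Lower segment x·R_p = 14.38 Ω; upper segment (1−x)·R_p = 22.12 Ω.
R_L loads the lower segment: effective lower R = 13.43 Ω.
Loaded-divider output: V_out = 24.0 × 0.3777 = 9.065 V.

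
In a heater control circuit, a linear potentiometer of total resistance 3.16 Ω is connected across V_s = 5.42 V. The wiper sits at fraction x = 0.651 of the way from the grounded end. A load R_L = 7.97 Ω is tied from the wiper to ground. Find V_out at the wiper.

Split the track: R_lower = x·R_p = 2.057 Ω, R_upper = (1−x)·R_p = 1.103 Ω.
(x·R_p) ‖ R_L = 1.635 Ω.
V_out = 5.42 × 1.635/(1.103 + 1.635) = 3.237 V.
(Unloaded: V_out = x·V_s = 3.53 V.)

V_out ≈ 3.24 V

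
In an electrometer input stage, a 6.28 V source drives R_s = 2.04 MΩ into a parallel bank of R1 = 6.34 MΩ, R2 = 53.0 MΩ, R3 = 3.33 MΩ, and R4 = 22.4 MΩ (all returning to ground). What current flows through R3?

Equivalent of the parallel group: R_p = 1.917 MΩ.
Node voltage V_A = V_supply · R_p/(R_s + R_p) = 6.28 × 0.4845 = 3.043 V.
I(R3) = V_A / R3 = 3.043/3.33 = 0.9137 µA.
(Equivalently: I_total = 1.587 µA, then current-divider fraction G_k/ΣG = 0.5758.)

I ≈ 0.914 µA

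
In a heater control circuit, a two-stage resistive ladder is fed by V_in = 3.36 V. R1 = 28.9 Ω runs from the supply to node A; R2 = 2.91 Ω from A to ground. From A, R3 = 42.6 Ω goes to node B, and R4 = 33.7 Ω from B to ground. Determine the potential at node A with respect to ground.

Node A sees R2 in parallel with the series input of stage 2, R3 + R4 = 76.30 Ω.
R2 ‖ (R3+R4) = 2.803 Ω.
So V_A = 3.36 × 0.08842 = 0.2971 V.

V_A ≈ 0.297 V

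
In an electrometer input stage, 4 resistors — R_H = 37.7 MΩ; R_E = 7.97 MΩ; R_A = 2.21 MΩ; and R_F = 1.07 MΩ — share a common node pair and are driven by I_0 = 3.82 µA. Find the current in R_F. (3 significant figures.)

ΣG = 1/37.7 + 1/7.97 + 1/2.21 + 1/1.07 = 1.539.
By the current-divider rule, I = I_0 · G_k/ΣG = 3.82 × 0.6072 = 2.320 µA.

I ≈ 2.32 µA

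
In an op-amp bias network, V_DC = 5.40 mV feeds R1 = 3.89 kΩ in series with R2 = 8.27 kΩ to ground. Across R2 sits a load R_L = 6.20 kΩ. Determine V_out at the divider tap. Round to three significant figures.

R2 ‖ R_L = (8.27 × 6.20)/(8.27 + 6.20) = 3.543 kΩ.
Then V_out = V_DC · R2'/(R1 + R2') = 5.40 × 3.543/7.433 = 2.574 mV.
(Unloaded it would be 3.67 mV; the load pulls it down.)

V_out ≈ 2.57 mV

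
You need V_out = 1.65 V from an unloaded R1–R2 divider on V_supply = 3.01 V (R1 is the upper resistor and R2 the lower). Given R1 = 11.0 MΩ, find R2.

The divider ratio is R2/(R1+R2) = 1.65/3.01 = 0.5482.
Rearranging, R2 = R1·k/(1−k) = 11.0 × 1.213 = 13.35 MΩ.

R2 ≈ 13.3 MΩ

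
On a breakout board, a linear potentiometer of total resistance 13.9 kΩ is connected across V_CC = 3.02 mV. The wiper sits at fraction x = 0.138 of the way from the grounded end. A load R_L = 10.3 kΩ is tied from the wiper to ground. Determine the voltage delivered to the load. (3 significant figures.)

Lower segment x·R_p = 1.918 kΩ; upper segment (1−x)·R_p = 11.98 kΩ.
Lower segment in parallel with the load: 1.918 ‖ 10.3 = 1.617 kΩ.
Loaded-divider output: V_out = 3.02 × 0.1189 = 0.3591 mV.
(Unloaded: V_out = x·V_CC = 0.417 mV.)

V_out ≈ 0.359 mV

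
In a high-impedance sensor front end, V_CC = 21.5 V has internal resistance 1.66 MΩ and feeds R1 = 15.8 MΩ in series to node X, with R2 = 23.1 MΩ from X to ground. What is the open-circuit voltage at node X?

R1' = 1.66 + 15.8 = 17.46 MΩ (source resistance + R1).
V_th is the unloaded tap voltage: V_CC · R2/(R1'+R2) = 21.5 × 0.5695 = 12.24 V.

V_th ≈ 12.2 V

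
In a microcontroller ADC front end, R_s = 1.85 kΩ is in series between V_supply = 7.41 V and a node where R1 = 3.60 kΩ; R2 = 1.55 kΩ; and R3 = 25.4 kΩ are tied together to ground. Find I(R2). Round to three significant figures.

I ≈ 1.72 mA

Equivalent of the parallel group: R_p = 1.039 kΩ.
V_A by voltage divider: V_A = 7.41 × 1.039/(1.85 + 1.039) = 2.665 V.
I(R2) = V_A / R2 = 2.665/1.55 = 1.719 mA.
(Equivalently: I_total = 2.565 mA, then current-divider fraction G_k/ΣG = 0.6704.)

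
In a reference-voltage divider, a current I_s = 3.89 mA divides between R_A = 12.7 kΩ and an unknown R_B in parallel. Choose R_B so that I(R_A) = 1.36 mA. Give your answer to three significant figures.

The fraction through R_A equals R_B/(R_A+R_B).
1.36/3.89 = R_B/(R_A + R_B) → R_B = R_A · (0.3496)/(1 − 0.3496) = 12.7 × 0.5375 = 6.827 kΩ.

R_B ≈ 6.83 kΩ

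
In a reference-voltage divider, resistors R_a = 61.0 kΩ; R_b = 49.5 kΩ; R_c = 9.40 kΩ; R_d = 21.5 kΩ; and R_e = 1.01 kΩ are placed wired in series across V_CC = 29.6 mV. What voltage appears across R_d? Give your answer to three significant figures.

V ≈ 4.47 mV

Series total: ΣR = 61.0 + 49.5 + 9.40 + 21.5 + 1.01 = 142.4 kΩ.
V = V_CC · R/ΣR = 29.6 × 0.1510 = 4.469 mV.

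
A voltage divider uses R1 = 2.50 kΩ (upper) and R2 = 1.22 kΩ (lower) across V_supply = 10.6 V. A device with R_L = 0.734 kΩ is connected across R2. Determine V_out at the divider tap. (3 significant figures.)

V_out ≈ 1.64 V

The load sits in parallel with R2, giving an effective lower resistance R2' = R2·R_L/(R2+R_L) = 0.4583 kΩ.
Then V_out = V_supply · R2'/(R1 + R2') = 10.6 × 0.4583/2.958 = 1.642 V.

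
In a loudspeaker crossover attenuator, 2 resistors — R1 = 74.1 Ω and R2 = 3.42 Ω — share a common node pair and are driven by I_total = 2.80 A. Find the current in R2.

I ≈ 2.68 A

Two-branch current divider: I_k = I_total · R_other/(R_1 + R_2).
I(R2) = 2.80 × 74.1/(74.1 + 3.42) = 2.80 × 0.9559 = 2.676 A.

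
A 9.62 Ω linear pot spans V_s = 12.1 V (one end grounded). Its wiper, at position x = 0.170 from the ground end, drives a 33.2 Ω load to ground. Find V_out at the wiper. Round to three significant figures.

Split the track: R_lower = x·R_p = 1.635 Ω, R_upper = (1−x)·R_p = 7.985 Ω.
R_L loads the lower segment: effective lower R = 1.559 Ω.
Then V_out = V_s · 1.559/(7.985 + 1.559) = 1.976 V.
(Unloaded: V_out = x·V_s = 2.06 V.)

V_out ≈ 1.98 V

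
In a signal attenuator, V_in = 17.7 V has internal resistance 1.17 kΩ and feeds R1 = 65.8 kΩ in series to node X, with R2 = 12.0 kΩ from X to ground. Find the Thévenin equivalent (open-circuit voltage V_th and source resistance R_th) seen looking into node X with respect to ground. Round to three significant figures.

R1' = 1.17 + 65.8 = 66.97 kΩ (source resistance + R1).
With X open, the divider is unloaded: V_th = 17.7 × 12.0/78.97 = 2.690 V.
Zeroing V_in shorts the top of R1' to ground, so R_th = R1' ‖ R2 = 10.18 kΩ.

V_th ≈ 2.69 V, R_th ≈ 10.2 kΩ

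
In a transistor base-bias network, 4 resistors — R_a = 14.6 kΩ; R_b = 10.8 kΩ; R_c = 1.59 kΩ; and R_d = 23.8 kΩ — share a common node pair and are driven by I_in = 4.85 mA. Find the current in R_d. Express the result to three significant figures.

I ≈ 0.245 mA

Total conductance ΣG = 1/14.6 + 1/10.8 + 1/1.59 + 1/23.8 = 0.8320 (units of 1/kΩ).
By the current-divider rule, I = I_in · G_k/ΣG = 4.85 × 0.05050 = 0.2449 mA.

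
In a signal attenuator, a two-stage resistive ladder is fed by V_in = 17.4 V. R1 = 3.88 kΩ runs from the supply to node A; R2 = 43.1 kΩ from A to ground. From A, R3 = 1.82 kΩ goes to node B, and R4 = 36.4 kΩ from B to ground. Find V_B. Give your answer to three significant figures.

The second stage (R3 + R4 = 38.22 kΩ) loads node A in parallel with R2.
R2 ‖ (R3+R4) = 20.26 kΩ.
So V_A = 17.4 × 0.8392 = 14.60 V.
Then the unloaded second divider: V_B = V_A × R4/(R3+R4) = 14.60 × 0.9524 = 13.91 V.

V_B ≈ 13.9 V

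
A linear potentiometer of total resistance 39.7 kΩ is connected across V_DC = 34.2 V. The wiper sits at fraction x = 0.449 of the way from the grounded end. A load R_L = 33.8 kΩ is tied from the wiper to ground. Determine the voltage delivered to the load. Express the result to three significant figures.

V_out ≈ 11.9 V

The pot divides into 21.87 kΩ above the wiper and 17.83 kΩ below.
(x·R_p) ‖ R_L = 11.67 kΩ.
Then V_out = V_DC · 11.67/(21.87 + 11.67) = 11.90 V.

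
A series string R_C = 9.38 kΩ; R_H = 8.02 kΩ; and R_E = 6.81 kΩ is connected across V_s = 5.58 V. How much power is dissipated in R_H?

ΣR = 24.21 kΩ → I = 5.58/24.21 = 0.2305 mA.
P(R_H) = I²·R_H = (0.2305)² × 8.02 = 0.4260 mW.

P ≈ 0.426 mW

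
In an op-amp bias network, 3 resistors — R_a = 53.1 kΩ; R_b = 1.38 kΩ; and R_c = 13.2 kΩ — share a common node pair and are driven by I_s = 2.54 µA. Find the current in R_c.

ΣG = 1/53.1 + 1/1.38 + 1/13.2 = 0.8192.
Current divider: I(R_c) = I_s · G_k/ΣG = 2.54 × (0.07576/0.8192) = 2.54 × 0.09247 = 0.2349 µA.

I ≈ 0.235 µA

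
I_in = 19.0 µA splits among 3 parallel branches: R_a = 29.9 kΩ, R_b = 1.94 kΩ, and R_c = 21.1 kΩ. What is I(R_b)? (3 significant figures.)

Total conductance ΣG = 1/29.9 + 1/1.94 + 1/21.1 = 0.5963 (units of 1/kΩ).
By the current-divider rule, I = I_in · G_k/ΣG = 19.0 × 0.8644 = 16.42 µA.

I ≈ 16.4 µA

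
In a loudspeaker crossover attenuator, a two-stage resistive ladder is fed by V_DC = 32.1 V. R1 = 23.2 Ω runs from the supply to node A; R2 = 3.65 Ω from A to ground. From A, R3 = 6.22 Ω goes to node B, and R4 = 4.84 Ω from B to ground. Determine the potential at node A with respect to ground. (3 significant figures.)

V_A ≈ 3.40 V

Looking into the second stage from A: R3 + R4 = 11.06 Ω appears in parallel with R2.
Effective lower resistance at A: R2 ‖ 11.06 = 2.744 Ω.
First divider: V_A = V_DC · 2.744/(23.2 + 2.744) = 3.395 V.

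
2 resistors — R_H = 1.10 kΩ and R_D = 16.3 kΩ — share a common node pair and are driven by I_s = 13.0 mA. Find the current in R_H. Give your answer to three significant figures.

I ≈ 12.2 mA

Two-branch current divider: I_k = I_s · R_other/(R_1 + R_2).
So I = 13.0 × 16.3/17.40 = 12.18 mA.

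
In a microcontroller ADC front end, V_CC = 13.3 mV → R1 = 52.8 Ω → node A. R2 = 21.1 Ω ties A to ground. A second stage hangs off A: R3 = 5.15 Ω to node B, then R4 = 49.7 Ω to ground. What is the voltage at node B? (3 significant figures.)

Looking into the second stage from A: R3 + R4 = 54.85 Ω appears in parallel with R2.
Effective lower resistance at A: R2 ‖ 54.85 = 15.24 Ω.
So V_A = 13.3 × 0.2240 = 2.979 mV.
Then the unloaded second divider: V_B = V_A × R4/(R3+R4) = 2.979 × 0.9061 = 2.699 mV.

V_B ≈ 2.70 mV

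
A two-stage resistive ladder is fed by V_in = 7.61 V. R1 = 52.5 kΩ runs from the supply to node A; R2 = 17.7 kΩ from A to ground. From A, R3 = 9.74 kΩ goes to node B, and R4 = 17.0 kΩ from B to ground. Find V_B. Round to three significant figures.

V_B ≈ 0.816 V

The second stage (R3 + R4 = 26.74 kΩ) loads node A in parallel with R2.
R2 ‖ (R3+R4) = 10.65 kΩ.
So V_A = 7.61 × 0.1686 = 1.283 V.
Then the unloaded second divider: V_B = V_A × R4/(R3+R4) = 1.283 × 0.6358 = 0.8159 V.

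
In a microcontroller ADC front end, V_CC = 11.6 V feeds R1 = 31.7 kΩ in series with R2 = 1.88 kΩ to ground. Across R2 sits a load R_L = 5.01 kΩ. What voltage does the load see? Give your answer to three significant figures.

V_out ≈ 0.480 V

R2 ‖ R_L = (1.88 × 5.01)/(1.88 + 5.01) = 1.367 kΩ.
Voltage divider with the loaded lower leg: V_out = 11.6 × 1.367/(31.7 + 1.367) = 11.6 × 0.04134 = 0.4796 V.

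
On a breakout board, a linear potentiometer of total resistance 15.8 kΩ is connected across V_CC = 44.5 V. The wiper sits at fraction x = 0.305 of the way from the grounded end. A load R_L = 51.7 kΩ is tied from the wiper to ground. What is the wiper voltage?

Split the track: R_lower = x·R_p = 4.819 kΩ, R_upper = (1−x)·R_p = 10.98 kΩ.
R_L loads the lower segment: effective lower R = 4.408 kΩ.
V_out = 44.5 × 4.408/(10.98 + 4.408) = 12.75 V.
(Unloaded: V_out = x·V_CC = 13.6 V.)

V_out ≈ 12.7 V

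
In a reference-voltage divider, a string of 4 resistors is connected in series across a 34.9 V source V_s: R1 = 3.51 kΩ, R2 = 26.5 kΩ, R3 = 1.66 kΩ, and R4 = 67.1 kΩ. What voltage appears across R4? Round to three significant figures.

V ≈ 23.7 V

ΣR = 3.51 + 26.5 + 1.66 + 67.1 = 98.77 kΩ.
V = V_s · R/ΣR = 34.9 × 0.6794 = 23.71 V.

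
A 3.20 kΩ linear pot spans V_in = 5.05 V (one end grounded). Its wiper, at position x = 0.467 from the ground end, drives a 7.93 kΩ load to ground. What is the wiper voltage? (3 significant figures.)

The pot divides into 1.706 kΩ above the wiper and 1.494 kΩ below.
(x·R_p) ‖ R_L = 1.257 kΩ.
V_out = 5.05 × 1.257/(1.706 + 1.257) = 2.143 V.

V_out ≈ 2.14 V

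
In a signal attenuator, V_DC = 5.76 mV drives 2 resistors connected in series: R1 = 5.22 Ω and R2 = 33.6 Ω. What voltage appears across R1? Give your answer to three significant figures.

Series total: ΣR = 5.22 + 33.6 = 38.82 Ω.
By the voltage-divider rule, V = 5.76 × 5.220/38.82 = 0.7745 mV.

V ≈ 0.775 mV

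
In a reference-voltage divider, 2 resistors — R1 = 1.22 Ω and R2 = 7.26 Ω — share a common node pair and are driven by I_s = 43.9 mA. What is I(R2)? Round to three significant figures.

For two parallel branches, I_k = I_s · (other R)/(sum of R).
I(R2) = 43.9 × 1.22/(1.22 + 7.26) = 43.9 × 0.1439 = 6.316 mA.

I ≈ 6.32 mA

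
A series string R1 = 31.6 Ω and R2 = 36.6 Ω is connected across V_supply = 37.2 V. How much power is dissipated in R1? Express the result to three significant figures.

P ≈ 9.40 W

Series current I = V_supply/ΣR = 37.2/68.20 = 0.5455 A.
P(R1) = I²·R1 = (0.5455)² × 31.6 = 9.402 W.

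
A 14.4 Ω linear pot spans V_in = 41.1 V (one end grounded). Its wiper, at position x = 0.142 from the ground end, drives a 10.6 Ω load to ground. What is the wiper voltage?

V_out ≈ 5.01 V

Split the track: R_lower = x·R_p = 2.045 Ω, R_upper = (1−x)·R_p = 12.36 Ω.
Lower segment in parallel with the load: 2.045 ‖ 10.6 = 1.714 Ω.
Then V_out = V_in · 1.714/(12.36 + 1.714) = 5.007 V.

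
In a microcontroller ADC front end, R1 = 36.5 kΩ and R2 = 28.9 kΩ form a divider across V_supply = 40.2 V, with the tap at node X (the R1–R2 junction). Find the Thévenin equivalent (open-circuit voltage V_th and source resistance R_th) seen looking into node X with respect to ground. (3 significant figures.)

V_th ≈ 17.8 V, R_th ≈ 16.1 kΩ

With X open, the divider is unloaded: V_th = 40.2 × 28.9/65.40 = 17.76 V.
Zeroing V_supply shorts the top of R1 to ground, so R_th = R1 ‖ R2 = 16.13 kΩ.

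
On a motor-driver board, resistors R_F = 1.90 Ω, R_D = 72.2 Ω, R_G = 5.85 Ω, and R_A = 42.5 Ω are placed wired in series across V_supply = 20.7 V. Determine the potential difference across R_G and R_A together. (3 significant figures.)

Series total: ΣR = 1.90 + 72.2 + 5.85 + 42.5 = 122.5 Ω.
R_{R_G..R_A} = 5.85 + 42.5 = 48.35 Ω.
Voltage divider: V = V_supply · (48.35 / 122.5) = 20.7 × 0.3949 = 8.173 V.

V ≈ 8.17 V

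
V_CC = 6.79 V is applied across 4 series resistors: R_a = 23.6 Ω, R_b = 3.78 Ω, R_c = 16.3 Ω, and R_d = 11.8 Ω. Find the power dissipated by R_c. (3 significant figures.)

P ≈ 0.244 W

ΣR = 55.48 Ω → I = 6.79/55.48 = 0.1224 A.
P(R_c) = I²·R_c = (0.1224)² × 16.3 = 0.2441 W.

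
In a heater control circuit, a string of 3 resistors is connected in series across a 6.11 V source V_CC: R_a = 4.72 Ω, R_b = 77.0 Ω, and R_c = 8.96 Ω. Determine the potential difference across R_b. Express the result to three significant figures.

Series total: ΣR = 4.72 + 77.0 + 8.96 = 90.68 Ω.
Voltage divider: V = V_CC · (77.00 / 90.68) = 6.11 × 0.8491 = 5.188 V.

V ≈ 5.19 V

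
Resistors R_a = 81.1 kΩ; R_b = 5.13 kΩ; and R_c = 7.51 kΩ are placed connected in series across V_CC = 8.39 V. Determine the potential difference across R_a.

V ≈ 7.26 V

ΣR = 81.1 + 5.13 + 7.51 = 93.74 kΩ.
By the voltage-divider rule, V = 8.39 × 81.10/93.74 = 7.259 V.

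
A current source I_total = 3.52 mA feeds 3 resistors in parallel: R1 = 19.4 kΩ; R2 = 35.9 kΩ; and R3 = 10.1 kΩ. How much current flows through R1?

I ≈ 1.02 mA

ΣG = 1/19.4 + 1/35.9 + 1/10.1 = 0.1784.
Current divider: I(R1) = I_total · G_k/ΣG = 3.52 × (0.05155/0.1784) = 3.52 × 0.2889 = 1.017 mA.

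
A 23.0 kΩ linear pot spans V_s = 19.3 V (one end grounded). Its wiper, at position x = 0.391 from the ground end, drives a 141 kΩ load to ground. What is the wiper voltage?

V_out ≈ 7.26 V

Split the track: R_lower = x·R_p = 8.993 kΩ, R_upper = (1−x)·R_p = 14.01 kΩ.
R_L loads the lower segment: effective lower R = 8.454 kΩ.
V_out = 19.3 × 8.454/(14.01 + 8.454) = 7.264 V.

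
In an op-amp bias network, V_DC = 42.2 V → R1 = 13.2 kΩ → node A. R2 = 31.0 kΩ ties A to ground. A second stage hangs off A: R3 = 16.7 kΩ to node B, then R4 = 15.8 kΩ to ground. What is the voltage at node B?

V_B ≈ 11.2 V

Node A sees R2 in parallel with the series input of stage 2, R3 + R4 = 32.50 kΩ.
R2 ‖ (R3+R4) = 15.87 kΩ.
First divider: V_A = V_DC · 15.87/(13.2 + 15.87) = 23.04 V.
V_B = V_A × 0.4862 = 11.20 V.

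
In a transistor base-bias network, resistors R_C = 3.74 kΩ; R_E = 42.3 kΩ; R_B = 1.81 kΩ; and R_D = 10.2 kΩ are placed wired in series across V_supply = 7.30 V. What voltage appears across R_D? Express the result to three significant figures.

Series total: ΣR = 3.74 + 42.3 + 1.81 + 10.2 = 58.05 kΩ.
V = V_supply · R/ΣR = 7.30 × 0.1757 = 1.283 V.

V ≈ 1.28 V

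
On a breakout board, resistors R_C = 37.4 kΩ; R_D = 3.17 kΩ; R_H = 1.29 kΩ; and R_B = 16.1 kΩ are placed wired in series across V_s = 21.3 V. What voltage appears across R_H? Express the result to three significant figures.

Total series resistance ΣR = 37.4 + 3.17 + 1.29 + 16.1 = 57.96 kΩ.
V = V_s · R/ΣR = 21.3 × 0.02226 = 0.4741 V.

V ≈ 0.474 V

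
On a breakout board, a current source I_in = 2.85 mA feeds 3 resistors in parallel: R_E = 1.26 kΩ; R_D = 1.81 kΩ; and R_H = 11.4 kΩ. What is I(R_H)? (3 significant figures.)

Conductances: ΣG = 1/1.26 + 1/1.81 + 1/11.4 = 1.434 (1/kΩ).
By the current-divider rule, I = I_in · G_k/ΣG = 2.85 × 0.06118 = 0.1744 mA.

I ≈ 0.174 mA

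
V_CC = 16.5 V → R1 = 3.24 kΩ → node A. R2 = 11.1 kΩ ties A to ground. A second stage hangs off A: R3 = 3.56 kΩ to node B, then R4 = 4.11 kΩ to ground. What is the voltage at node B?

V_B ≈ 5.16 V

The second stage (R3 + R4 = 7.670 kΩ) loads node A in parallel with R2.
R2 ‖ (R3+R4) = 4.536 kΩ.
V_A = 16.5 × 4.536/(3.24 + 4.536) = 9.625 V.
V_B = V_A × 0.5359 = 5.158 V.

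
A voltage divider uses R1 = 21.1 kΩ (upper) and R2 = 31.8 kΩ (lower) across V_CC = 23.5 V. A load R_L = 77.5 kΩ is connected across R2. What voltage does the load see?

V_out ≈ 12.1 V

First combine the lower leg with the load: R2 ‖ R_L = 22.55 kΩ.
Then V_out = V_CC · R2'/(R1 + R2') = 23.5 × 22.55/43.65 = 12.14 V.
(Unloaded it would be 14.1 V; the load pulls it down.)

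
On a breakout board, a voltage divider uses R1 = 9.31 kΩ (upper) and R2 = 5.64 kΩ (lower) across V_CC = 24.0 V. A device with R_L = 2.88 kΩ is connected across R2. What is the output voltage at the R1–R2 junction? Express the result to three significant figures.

V_out ≈ 4.08 V

The load sits in parallel with R2, giving an effective lower resistance R2' = R2·R_L/(R2+R_L) = 1.906 kΩ.
Then V_out = V_CC · R2'/(R1 + R2') = 24.0 × 1.906/11.22 = 4.079 V.
(Unloaded it would be 9.05 V; the load pulls it down.)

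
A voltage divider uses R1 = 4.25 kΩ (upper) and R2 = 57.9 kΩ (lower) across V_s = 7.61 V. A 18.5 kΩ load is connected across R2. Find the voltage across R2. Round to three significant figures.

First combine the lower leg with the load: R2 ‖ R_L = 14.02 kΩ.
Then V_out = V_s · R2'/(R1 + R2') = 7.61 × 14.02/18.27 = 5.840 V.
(Unloaded it would be 7.09 V; the load pulls it down.)

V_out ≈ 5.84 V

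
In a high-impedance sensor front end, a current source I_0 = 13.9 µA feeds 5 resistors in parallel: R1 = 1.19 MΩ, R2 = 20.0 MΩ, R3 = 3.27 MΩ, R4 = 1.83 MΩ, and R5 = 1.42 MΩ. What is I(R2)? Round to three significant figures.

I ≈ 0.284 µA

Conductances: ΣG = 1/1.19 + 1/20.0 + 1/3.27 + 1/1.83 + 1/1.42 = 2.447 (1/MΩ).
R2 takes the fraction G_k/ΣG = 0.05000/2.447 = 0.02043, so I = 13.9 × 0.02043 = 0.2840 µA.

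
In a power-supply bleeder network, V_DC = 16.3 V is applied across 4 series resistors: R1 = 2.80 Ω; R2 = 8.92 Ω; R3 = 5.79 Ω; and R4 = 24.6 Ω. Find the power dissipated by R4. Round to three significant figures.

P ≈ 3.69 W

Series current I = V_DC/ΣR = 16.3/42.11 = 0.3871 A.
P = I²R = 0.1498 × 24.6 = 3.686 W.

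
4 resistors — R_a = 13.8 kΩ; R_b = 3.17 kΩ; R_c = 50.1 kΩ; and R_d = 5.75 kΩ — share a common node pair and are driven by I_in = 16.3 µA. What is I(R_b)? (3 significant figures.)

Total conductance ΣG = 1/13.8 + 1/3.17 + 1/50.1 + 1/5.75 = 0.5818 (units of 1/kΩ).
By the current-divider rule, I = I_in · G_k/ΣG = 16.3 × 0.5422 = 8.838 µA.

I ≈ 8.84 µA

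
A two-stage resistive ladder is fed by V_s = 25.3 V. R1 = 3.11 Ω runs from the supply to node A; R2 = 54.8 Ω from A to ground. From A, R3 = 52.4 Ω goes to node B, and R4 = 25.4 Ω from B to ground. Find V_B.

Looking into the second stage from A: R3 + R4 = 77.80 Ω appears in parallel with R2.
R2 ‖ (R3+R4) = 32.15 Ω.
V_A = 25.3 × 32.15/(3.11 + 32.15) = 23.07 V.
Then the unloaded second divider: V_B = V_A × R4/(R3+R4) = 23.07 × 0.3265 = 7.531 V.

V_B ≈ 7.53 V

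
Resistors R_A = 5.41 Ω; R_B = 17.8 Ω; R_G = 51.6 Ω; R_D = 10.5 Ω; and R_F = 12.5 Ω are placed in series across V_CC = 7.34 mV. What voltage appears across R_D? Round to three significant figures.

V ≈ 0.788 mV

Series total: ΣR = 5.41 + 17.8 + 51.6 + 10.5 + 12.5 = 97.81 Ω.
Voltage divider: V = V_CC · (10.50 / 97.81) = 7.34 × 0.1074 = 0.7880 mV.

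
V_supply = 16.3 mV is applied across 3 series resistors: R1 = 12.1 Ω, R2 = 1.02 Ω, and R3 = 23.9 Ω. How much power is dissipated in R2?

P ≈ 0.198 µW

Series current I = V_supply/ΣR = 16.3/37.02 = 0.4403 mA.
P(R2) = I²·R2 = (0.4403)² × 1.02 = 0.1977 µW.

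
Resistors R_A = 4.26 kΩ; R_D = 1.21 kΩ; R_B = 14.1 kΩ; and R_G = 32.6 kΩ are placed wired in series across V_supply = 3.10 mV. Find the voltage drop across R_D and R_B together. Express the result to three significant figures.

V ≈ 0.910 mV

Series total: ΣR = 4.26 + 1.21 + 14.1 + 32.6 = 52.17 kΩ.
R_{R_D..R_B} = 1.21 + 14.1 = 15.31 kΩ.
Voltage divider: V = V_supply · (15.31 / 52.17) = 3.10 × 0.2935 = 0.9097 mV.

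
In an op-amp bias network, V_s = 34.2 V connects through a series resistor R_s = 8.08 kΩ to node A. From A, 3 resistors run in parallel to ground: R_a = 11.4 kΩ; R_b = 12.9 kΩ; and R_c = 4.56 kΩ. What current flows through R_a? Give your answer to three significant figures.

Combine the parallel branches: R_p = (1/11.4 + 1/12.9 + 1/4.56)⁻¹ = 2.601 kΩ.
V_A = 34.2 × 2.601/10.68 = 8.327 V.
Branch current I = V_A/R_a = 8.327/11.4 = 0.7304 mA.

I ≈ 0.730 mA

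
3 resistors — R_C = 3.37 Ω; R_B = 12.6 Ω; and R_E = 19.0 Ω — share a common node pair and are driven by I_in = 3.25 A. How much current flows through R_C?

I ≈ 2.25 A

Total conductance ΣG = 1/3.37 + 1/12.6 + 1/19.0 = 0.4287 (units of 1/Ω).
By the current-divider rule, I = I_in · G_k/ΣG = 3.25 × 0.6921 = 2.249 A.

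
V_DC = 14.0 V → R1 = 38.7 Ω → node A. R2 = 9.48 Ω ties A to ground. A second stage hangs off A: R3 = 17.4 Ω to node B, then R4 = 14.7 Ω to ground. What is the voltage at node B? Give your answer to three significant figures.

V_B ≈ 1.02 V

The second stage (R3 + R4 = 32.10 Ω) loads node A in parallel with R2.
Effective lower resistance at A: R2 ‖ 32.10 = 7.319 Ω.
So V_A = 14.0 × 0.1590 = 2.227 V.
V_B = V_A × 0.4579 = 1.020 V.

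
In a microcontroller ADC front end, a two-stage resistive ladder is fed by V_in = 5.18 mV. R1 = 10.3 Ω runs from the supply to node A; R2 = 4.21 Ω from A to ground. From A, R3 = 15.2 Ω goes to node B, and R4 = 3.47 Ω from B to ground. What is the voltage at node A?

V_A ≈ 1.30 mV

The second stage (R3 + R4 = 18.67 Ω) loads node A in parallel with R2.
Effective lower resistance at A: R2 ‖ 18.67 = 3.435 Ω.
V_A = 5.18 × 3.435/(10.3 + 3.435) = 1.296 mV.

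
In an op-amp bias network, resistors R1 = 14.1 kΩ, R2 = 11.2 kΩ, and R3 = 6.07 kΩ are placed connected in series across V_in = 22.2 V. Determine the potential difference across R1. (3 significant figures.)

ΣR = 14.1 + 11.2 + 6.07 = 31.37 kΩ.
Voltage divider: V = V_in · (14.10 / 31.37) = 22.2 × 0.4495 = 9.978 V.

V ≈ 9.98 V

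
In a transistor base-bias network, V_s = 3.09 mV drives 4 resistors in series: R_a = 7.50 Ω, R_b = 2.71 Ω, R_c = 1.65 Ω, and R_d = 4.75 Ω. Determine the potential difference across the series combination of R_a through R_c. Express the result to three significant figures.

Total series resistance ΣR = 7.50 + 2.71 + 1.65 + 4.75 = 16.61 Ω.
R_{R_a..R_c} = 7.50 + 2.71 + 1.65 = 11.86 Ω.
V = V_s · R/ΣR = 3.09 × 0.7140 = 2.206 mV.

V ≈ 2.21 mV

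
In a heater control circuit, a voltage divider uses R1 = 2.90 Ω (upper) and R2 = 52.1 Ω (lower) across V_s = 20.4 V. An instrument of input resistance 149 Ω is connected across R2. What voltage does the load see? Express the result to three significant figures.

First combine the lower leg with the load: R2 ‖ R_L = 38.60 Ω.
Then V_out = V_s · R2'/(R1 + R2') = 20.4 × 38.60/41.50 = 18.97 V.
(Unloaded it would be 19.3 V; the load pulls it down.)

V_out ≈ 19.0 V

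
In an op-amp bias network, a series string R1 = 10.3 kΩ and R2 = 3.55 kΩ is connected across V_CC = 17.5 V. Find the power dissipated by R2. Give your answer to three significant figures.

ΣR = 13.85 kΩ → I = 17.5/13.85 = 1.264 mA.
P(R2) = I²·R2 = (1.264)² × 3.55 = 5.668 mW.

P ≈ 5.67 mW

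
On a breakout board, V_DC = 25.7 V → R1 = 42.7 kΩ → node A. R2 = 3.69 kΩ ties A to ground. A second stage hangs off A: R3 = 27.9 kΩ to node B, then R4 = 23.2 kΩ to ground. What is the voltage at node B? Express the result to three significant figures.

The second stage (R3 + R4 = 51.10 kΩ) loads node A in parallel with R2.
Effective lower resistance at A: R2 ‖ 51.10 = 3.441 kΩ.
V_A = 25.7 × 3.441/(42.7 + 3.441) = 1.917 V.
V_B = V_A × 0.4540 = 0.8703 V.

V_B ≈ 0.870 V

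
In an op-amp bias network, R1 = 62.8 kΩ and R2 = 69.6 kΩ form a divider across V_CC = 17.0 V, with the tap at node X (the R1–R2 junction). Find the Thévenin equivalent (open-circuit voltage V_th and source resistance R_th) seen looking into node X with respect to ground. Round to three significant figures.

With X open, the divider is unloaded: V_th = 17.0 × 69.6/132.4 = 8.937 V.
With V_CC suppressed (replaced by a short), R_th = R1 ‖ R2 = (62.80 × 69.6)/(62.80 + 69.6) = 33.01 kΩ.

V_th ≈ 8.94 V, R_th ≈ 33.0 kΩ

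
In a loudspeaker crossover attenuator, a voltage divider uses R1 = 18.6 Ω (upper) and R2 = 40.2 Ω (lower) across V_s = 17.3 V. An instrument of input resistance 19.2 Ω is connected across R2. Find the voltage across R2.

R2 ‖ R_L = (40.2 × 19.2)/(40.2 + 19.2) = 12.99 Ω.
Then V_out = V_s · R2'/(R1 + R2') = 17.3 × 12.99/31.59 = 7.115 V.

V_out ≈ 7.12 V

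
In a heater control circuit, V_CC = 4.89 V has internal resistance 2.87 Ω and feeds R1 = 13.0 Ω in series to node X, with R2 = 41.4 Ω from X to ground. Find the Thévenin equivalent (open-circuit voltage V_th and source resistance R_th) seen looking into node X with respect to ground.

R1' = 2.87 + 13.0 = 15.87 Ω (source resistance + R1).
Open-circuit (no load on X): V_th = V_CC · R2/(R1' + R2) = 4.89 × 41.4/(15.87 + 41.4) = 3.535 V.
Looking into X with the source shorted: R_th = R1'·R2/(R1'+R2) = 15.87 × 41.4/57.27 = 11.47 Ω.

V_th ≈ 3.53 V, R_th ≈ 11.5 Ω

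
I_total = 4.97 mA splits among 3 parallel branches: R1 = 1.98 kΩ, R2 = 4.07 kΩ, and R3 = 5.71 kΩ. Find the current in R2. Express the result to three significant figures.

I ≈ 1.32 mA

Total conductance ΣG = 1/1.98 + 1/4.07 + 1/5.71 = 0.9259 (units of 1/kΩ).
By the current-divider rule, I = I_total · G_k/ΣG = 4.97 × 0.2654 = 1.319 mA.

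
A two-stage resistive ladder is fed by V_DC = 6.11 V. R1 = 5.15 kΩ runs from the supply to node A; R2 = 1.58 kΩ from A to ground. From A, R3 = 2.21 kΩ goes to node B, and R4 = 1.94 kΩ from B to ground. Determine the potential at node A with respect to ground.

V_A ≈ 1.11 V

The second stage (R3 + R4 = 4.150 kΩ) loads node A in parallel with R2.
Effective lower resistance at A: R2 ‖ 4.150 = 1.144 kΩ.
First divider: V_A = V_DC · 1.144/(5.15 + 1.144) = 1.111 V.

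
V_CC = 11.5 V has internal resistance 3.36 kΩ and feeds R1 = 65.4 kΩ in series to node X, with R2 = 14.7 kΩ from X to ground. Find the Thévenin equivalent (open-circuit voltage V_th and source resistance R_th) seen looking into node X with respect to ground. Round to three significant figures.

V_th ≈ 2.03 V, R_th ≈ 12.1 kΩ

R1' = 3.36 + 65.4 = 68.76 kΩ (source resistance + R1).
With X open, the divider is unloaded: V_th = 11.5 × 14.7/83.46 = 2.026 V.
Zeroing V_CC shorts the top of R1' to ground, so R_th = R1' ‖ R2 = 12.11 kΩ.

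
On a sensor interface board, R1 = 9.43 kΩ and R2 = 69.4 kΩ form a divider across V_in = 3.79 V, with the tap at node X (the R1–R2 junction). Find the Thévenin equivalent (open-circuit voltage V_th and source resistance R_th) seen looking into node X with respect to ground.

V_th is the unloaded tap voltage: V_in · R2/(R1+R2) = 3.79 × 0.8804 = 3.337 V.
With V_in suppressed (replaced by a short), R_th = R1 ‖ R2 = (9.430 × 69.4)/(9.430 + 69.4) = 8.302 kΩ.

V_th ≈ 3.34 V, R_th ≈ 8.30 kΩ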